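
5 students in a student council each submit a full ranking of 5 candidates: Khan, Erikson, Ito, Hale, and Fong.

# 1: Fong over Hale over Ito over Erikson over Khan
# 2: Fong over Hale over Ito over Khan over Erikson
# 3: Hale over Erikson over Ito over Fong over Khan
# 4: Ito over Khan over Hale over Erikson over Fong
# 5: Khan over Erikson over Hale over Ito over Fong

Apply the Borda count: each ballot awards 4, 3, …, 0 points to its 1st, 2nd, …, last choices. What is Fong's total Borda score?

9

Borda scores:
  Khan: 0 + 1 + 0 + 3 + 4 = 8
  Erikson: 1 + 0 + 3 + 1 + 3 = 8
  Ito: 2 + 2 + 2 + 4 + 1 = 11
  Hale: 3 + 3 + 4 + 2 + 2 = 14
  Fong: 4 + 4 + 1 + 0 + 0 = 9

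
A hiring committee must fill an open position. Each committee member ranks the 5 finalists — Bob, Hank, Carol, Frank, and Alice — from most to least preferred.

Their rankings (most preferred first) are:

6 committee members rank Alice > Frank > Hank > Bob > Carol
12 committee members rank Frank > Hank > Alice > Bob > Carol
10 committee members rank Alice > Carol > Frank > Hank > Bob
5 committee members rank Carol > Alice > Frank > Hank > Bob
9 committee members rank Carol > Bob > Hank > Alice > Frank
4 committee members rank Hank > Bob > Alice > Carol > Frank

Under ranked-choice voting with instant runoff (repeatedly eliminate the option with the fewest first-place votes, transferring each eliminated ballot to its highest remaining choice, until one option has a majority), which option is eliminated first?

Bob

Round 1: Alice 16, Carol 14, Frank 12, Hank 4, Bob 0. Bob has the fewest and is eliminated.
Round 2: Alice 16, Carol 14, Frank 12, Hank 4. Hank has the fewest and is eliminated.
Round 3: Alice 20, Carol 14, Frank 12. Frank has the fewest and is eliminated.
Round 4: Alice 32, Carol 14. Alice has a majority.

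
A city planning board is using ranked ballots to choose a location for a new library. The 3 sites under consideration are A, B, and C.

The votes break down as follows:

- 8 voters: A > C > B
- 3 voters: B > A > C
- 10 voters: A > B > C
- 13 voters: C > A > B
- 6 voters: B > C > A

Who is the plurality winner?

A

First-place vote totals:
  A: 18
  B: 9
  C: 13
A has the most first-place votes.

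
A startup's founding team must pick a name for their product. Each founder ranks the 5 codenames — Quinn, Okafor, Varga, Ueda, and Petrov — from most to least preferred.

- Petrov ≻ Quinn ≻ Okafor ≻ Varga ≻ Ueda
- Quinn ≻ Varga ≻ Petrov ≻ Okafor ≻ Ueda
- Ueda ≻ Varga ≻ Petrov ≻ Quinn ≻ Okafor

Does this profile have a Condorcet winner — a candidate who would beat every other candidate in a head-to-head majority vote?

No

Head-to-head results (3 voters total):
Quinn vs Okafor: Quinn wins 3–0.
Quinn vs Varga: Quinn wins 2–1.
Quinn vs Ueda: Quinn wins 2–1.
Quinn vs Petrov: Petrov wins 2–1.
Okafor vs Varga: Varga wins 2–1.
Okafor vs Ueda: Okafor wins 2–1.
Okafor vs Petrov: Petrov wins 3–0.
Varga vs Ueda: Varga wins 2–1.
Varga vs Petrov: Varga wins 2–1.
Ueda vs Petrov: Petrov wins 2–1.
No candidate beats all others: Quinn beats Varga beats Petrov beats Quinn, a majority cycle.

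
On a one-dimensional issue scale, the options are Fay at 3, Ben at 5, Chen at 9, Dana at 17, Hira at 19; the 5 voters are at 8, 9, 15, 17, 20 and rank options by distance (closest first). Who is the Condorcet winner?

With single-peaked preferences on a line, the Condorcet winner is the candidate closest to the median voter.
The median voter (position 15) is closest to Dana at 17.
Check: Dana vs Fay — voters closer to Dana: 3 of 5.

Dana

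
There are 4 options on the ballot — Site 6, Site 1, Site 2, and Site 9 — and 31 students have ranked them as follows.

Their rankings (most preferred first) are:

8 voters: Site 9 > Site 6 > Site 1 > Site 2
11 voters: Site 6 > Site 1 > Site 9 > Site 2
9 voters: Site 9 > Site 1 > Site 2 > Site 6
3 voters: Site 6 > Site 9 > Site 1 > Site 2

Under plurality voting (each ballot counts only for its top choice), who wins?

First-place vote totals:
  Site 6: 14
  Site 1: 0
  Site 2: 0
  Site 9: 17
Site 9 has the most first-place votes.

Site 9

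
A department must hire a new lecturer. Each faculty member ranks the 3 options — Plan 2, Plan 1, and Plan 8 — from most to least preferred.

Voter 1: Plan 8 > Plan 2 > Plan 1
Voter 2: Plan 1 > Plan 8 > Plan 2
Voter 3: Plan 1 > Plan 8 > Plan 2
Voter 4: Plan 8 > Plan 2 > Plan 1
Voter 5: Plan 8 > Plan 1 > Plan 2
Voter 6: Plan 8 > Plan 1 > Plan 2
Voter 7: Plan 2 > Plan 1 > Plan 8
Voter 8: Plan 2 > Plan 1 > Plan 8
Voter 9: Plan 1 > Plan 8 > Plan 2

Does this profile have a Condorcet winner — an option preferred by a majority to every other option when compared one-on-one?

Yes

Head-to-head results (9 voters total):
Plan 2 vs Plan 1: Plan 1 wins 5–4.
Plan 2 vs Plan 8: Plan 8 wins 7–2.
Plan 1 vs Plan 8: Plan 1 wins 5–4.
Plan 1 beats each rival — Plan 2 (5–4), Plan 8 (5–4) — so Plan 1 is the Condorcet winner.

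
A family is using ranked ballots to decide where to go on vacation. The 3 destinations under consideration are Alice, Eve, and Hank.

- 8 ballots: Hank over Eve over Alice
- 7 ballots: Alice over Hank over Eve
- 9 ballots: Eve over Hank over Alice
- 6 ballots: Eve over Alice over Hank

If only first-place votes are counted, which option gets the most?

First-place vote totals:
  Alice: 7
  Eve: 15
  Hank: 8
Eve has the most first-place votes.

Eve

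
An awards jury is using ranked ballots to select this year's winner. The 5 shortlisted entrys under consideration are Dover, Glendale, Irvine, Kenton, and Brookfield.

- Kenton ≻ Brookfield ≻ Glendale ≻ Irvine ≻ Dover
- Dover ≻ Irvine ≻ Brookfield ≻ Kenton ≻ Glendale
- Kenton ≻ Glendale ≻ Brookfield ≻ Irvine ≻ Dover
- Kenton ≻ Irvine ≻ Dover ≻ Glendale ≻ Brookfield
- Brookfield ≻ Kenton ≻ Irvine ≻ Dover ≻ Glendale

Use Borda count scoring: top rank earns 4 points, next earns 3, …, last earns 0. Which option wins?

Kenton

Borda scores:
  Dover: 0 + 4 + 0 + 2 + 1 = 7
  Glendale: 2 + 0 + 3 + 1 + 0 = 6
  Irvine: 1 + 3 + 1 + 3 + 2 = 10
  Kenton: 4 + 1 + 4 + 4 + 3 = 16
  Brookfield: 3 + 2 + 2 + 0 + 4 = 11
Kenton has the highest total.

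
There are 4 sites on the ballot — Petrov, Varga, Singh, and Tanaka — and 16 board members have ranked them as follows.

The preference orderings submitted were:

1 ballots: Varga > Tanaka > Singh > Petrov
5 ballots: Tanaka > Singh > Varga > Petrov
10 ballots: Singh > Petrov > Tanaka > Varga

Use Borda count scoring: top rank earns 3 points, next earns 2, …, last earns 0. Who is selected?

Singh

Borda scores:
  Petrov: 0 + 5·0 + 10·2 = 20
  Varga: 3 + 5·1 + 10·0 = 8
  Singh: 1 + 5·2 + 10·3 = 41
  Tanaka: 2 + 5·3 + 10·1 = 27
Singh has the highest total.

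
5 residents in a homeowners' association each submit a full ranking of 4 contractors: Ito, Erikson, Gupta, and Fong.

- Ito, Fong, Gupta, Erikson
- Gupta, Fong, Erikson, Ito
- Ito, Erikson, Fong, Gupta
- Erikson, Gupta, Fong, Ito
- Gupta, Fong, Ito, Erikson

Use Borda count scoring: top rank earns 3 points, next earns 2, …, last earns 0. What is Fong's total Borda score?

8

Borda scores:
  Ito: 3 + 0 + 3 + 0 + 1 = 7
  Erikson: 0 + 1 + 2 + 3 + 0 = 6
  Gupta: 1 + 3 + 0 + 2 + 3 = 9
  Fong: 2 + 2 + 1 + 1 + 2 = 8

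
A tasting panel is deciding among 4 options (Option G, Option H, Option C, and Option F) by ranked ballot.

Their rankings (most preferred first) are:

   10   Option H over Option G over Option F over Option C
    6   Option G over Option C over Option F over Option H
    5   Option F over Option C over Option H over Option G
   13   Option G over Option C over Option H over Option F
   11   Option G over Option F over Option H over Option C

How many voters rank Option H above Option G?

Ballots ranking Option H above Option G: 10+5 = 15.
Ballots ranking Option G above Option H: 6+13+11 = 30.
So 15 of 45 voters prefer Option H to Option G.

15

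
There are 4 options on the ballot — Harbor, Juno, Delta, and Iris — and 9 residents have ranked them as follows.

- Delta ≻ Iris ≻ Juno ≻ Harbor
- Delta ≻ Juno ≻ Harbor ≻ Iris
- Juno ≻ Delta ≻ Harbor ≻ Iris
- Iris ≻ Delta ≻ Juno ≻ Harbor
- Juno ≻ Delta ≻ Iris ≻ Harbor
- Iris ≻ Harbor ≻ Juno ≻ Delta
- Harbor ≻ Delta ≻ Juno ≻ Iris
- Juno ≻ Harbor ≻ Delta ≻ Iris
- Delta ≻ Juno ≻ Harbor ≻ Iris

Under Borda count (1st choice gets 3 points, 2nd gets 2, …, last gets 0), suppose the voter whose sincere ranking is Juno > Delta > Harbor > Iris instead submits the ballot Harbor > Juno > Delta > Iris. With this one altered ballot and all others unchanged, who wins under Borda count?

Delta

Borda totals with the altered ballot: Harbor 12, Juno 16, Delta 17, Iris 9.
The winner is unchanged: still Delta.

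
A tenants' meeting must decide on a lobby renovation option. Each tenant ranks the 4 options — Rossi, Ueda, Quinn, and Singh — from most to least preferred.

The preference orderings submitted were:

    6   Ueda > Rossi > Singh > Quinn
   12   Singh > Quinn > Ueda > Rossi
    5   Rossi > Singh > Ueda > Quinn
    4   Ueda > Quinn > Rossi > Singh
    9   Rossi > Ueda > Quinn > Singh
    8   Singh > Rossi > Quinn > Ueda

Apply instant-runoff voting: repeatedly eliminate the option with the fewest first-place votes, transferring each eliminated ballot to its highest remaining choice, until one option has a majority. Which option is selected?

Round 1: Singh 20, Rossi 14, Ueda 10, Quinn 0. Quinn has the fewest and is eliminated.
Round 2: Singh 20, Rossi 14, Ueda 10. Ueda has the fewest and is eliminated.
Round 3: Rossi 24, Singh 20. Rossi has a majority.

Rossi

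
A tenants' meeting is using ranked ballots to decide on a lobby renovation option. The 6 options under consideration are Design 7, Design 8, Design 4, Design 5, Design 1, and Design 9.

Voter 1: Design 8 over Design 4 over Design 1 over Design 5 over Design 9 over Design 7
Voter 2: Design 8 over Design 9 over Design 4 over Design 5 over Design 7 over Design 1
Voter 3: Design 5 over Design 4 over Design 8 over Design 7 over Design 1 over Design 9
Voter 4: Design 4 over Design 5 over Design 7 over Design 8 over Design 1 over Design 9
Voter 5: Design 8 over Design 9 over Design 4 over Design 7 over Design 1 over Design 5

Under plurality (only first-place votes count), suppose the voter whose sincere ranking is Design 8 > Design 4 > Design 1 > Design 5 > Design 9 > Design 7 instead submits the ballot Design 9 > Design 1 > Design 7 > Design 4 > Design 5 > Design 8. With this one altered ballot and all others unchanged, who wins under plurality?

Design 8

First-place totals with the altered ballot: Design 7 0, Design 8 2, Design 4 1, Design 5 1, Design 1 0, Design 9 1.
The winner is unchanged: still Design 8.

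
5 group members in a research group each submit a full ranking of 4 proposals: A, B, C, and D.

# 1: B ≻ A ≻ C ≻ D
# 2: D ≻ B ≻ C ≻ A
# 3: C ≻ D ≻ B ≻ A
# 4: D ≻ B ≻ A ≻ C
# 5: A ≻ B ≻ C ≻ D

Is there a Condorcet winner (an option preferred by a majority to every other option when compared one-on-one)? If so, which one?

No Condorcet winner

Head-to-head results (5 voters total):
A vs B: B wins 4–1.
A vs C: A wins 3–2.
A vs D: D wins 3–2.
B vs C: B wins 4–1.
B vs D: D wins 3–2.
C vs D: C wins 3–2.
No candidate beats all others: A beats C beats D beats A, a majority cycle.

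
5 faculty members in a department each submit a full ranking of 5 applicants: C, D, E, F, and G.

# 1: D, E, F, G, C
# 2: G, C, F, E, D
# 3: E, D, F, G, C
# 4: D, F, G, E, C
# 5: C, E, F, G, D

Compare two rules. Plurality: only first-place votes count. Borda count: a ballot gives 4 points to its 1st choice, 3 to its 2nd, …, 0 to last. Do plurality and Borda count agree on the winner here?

No

Plurality first-place counts: C 1, D 2, E 1, F 0, G 1 → D.
Borda totals: C 7, D 11, E 12, F 11, G 9 → E.
The two rules disagree: plurality picks D, Borda picks E.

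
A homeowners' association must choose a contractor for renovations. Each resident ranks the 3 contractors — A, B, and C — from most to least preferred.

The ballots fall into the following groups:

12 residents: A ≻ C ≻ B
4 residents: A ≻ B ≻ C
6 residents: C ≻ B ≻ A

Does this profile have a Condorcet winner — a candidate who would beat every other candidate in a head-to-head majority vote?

Head-to-head results (22 voters total):
A vs B: A wins 16–6.
A vs C: A wins 16–6.
B vs C: C wins 18–4.
A beats each rival — B (16–6), C (16–6) — so A is the Condorcet winner.

Yes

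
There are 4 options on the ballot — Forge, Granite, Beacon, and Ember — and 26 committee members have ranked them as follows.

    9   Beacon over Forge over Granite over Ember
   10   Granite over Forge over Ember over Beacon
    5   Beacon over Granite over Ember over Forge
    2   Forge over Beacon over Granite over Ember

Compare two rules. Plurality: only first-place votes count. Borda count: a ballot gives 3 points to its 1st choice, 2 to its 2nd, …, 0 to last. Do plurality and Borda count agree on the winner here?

No

Plurality first-place counts: Forge 2, Granite 10, Beacon 14, Ember 0 → Beacon.
Borda totals: Forge 44, Granite 51, Beacon 46, Ember 15 → Granite.
The two rules disagree: plurality picks Beacon, Borda picks Granite.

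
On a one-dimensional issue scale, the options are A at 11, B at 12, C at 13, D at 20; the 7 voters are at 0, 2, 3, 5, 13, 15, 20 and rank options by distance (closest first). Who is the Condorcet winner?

With single-peaked preferences on a line, the Condorcet winner is the candidate closest to the median voter.
The median voter (position 5) is closest to A at 11.
Check: A vs B — voters closer to A: 4 of 7.

A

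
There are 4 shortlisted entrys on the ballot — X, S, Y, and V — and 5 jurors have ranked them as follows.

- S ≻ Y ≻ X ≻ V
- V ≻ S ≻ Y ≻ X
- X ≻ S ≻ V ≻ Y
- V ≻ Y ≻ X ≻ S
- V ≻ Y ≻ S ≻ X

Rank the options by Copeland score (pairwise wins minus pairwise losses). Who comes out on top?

Pairwise results:
  X vs S: S wins 3–2.
  X vs Y: Y wins 4–1.
  X vs V: V wins 3–2.
  S vs Y: S wins 3–2.
  S vs V: V wins 3–2.
  Y vs V: V wins 4–1.
Copeland scores (wins − losses):
  X: 0 − 3 = -3
  S: 2 − 1 = 1
  Y: 1 − 2 = -1
  V: 3 − 0 = 3
V has the best Copeland score.

V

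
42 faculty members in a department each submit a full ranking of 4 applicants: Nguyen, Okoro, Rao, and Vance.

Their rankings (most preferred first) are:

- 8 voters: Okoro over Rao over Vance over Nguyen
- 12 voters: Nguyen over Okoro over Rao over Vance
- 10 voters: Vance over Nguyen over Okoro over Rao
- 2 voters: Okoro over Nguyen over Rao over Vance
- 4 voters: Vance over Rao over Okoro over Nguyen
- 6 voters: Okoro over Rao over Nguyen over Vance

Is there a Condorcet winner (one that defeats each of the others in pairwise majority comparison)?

No

Head-to-head results (42 voters total):
Nguyen vs Okoro: Nguyen wins 22–20.
Nguyen vs Rao: Nguyen wins 24–18.
Nguyen vs Vance: Vance wins 22–20.
Okoro vs Rao: Okoro wins 38–4.
Okoro vs Vance: Okoro wins 28–14.
Rao vs Vance: Rao wins 28–14.
No candidate beats all others: Nguyen beats Okoro beats Vance beats Nguyen, a majority cycle.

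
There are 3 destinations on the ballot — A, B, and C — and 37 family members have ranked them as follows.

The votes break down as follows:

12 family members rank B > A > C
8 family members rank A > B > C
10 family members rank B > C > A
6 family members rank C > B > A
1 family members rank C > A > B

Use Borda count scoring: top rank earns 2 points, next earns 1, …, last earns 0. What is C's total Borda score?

Borda scores:
  A: 12·1 + 8·2 + 10·0 + 6·0 + 1 = 29
  B: 12·2 + 8·1 + 10·2 + 6·1 + 0 = 58
  C: 12·0 + 8·0 + 10·1 + 6·2 + 2 = 24

24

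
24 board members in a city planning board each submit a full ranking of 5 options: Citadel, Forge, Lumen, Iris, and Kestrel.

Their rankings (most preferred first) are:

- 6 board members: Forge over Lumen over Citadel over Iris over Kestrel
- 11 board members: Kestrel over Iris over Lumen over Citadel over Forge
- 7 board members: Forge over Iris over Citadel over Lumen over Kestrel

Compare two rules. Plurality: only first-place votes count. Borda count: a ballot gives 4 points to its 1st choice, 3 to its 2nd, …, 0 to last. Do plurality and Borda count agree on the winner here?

Plurality first-place counts: Citadel 0, Forge 13, Lumen 0, Iris 0, Kestrel 11 → Forge.
Borda totals: Citadel 37, Forge 52, Lumen 47, Iris 60, Kestrel 44 → Iris.
The two rules disagree: plurality picks Forge, Borda picks Iris.

No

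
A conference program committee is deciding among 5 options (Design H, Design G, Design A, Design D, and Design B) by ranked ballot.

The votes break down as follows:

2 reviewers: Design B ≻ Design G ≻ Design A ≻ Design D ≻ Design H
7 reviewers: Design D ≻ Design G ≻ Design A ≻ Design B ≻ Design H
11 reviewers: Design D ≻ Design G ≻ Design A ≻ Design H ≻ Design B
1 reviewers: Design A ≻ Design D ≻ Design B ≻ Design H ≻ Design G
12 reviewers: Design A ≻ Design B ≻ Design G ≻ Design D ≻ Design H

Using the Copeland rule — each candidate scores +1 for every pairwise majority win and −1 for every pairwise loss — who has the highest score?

Design D

Pairwise results:
  Design H vs Design G: Design G wins 32–1.
  Design H vs Design A: Design A wins 33–0.
  Design H vs Design D: Design D wins 33–0.
  Design H vs Design B: Design B wins 22–11.
  Design G vs Design A: Design G wins 20–13.
  Design G vs Design D: Design D wins 19–14.
  Design G vs Design B: Design G wins 18–15.
  Design A vs Design D: Design D wins 18–15.
  Design A vs Design B: Design A wins 31–2.
  Design D vs Design B: Design D wins 19–14.
Copeland scores (wins − losses):
  Design H: 0 − 4 = -4
  Design G: 3 − 1 = 2
  Design A: 2 − 2 = 0
  Design D: 4 − 0 = 4
  Design B: 1 − 3 = -2
Design D has the best Copeland score.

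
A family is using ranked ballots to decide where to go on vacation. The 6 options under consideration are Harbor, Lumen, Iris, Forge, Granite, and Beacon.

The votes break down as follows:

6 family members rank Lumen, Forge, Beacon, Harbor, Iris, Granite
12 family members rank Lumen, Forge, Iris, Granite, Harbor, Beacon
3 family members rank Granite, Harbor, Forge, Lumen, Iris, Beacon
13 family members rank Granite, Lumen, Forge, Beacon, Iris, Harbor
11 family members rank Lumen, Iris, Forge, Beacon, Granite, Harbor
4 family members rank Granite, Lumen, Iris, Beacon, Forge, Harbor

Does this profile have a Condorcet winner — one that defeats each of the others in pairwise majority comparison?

Yes

Head-to-head results (49 voters total):
Harbor vs Lumen: Lumen wins 46–3.
Harbor vs Iris: Iris wins 40–9.
Harbor vs Forge: Forge wins 46–3.
Harbor vs Granite: Granite wins 43–6.
Harbor vs Beacon: Beacon wins 34–15.
Lumen vs Iris: Lumen wins 49–0.
Lumen vs Forge: Lumen wins 46–3.
Lumen vs Granite: Lumen wins 29–20.
Lumen vs Beacon: Lumen wins 49–0.
Iris vs Forge: Forge wins 34–15.
Iris vs Granite: Iris wins 29–20.
Iris vs Beacon: Iris wins 30–19.
Forge vs Granite: Forge wins 29–20.
Forge vs Beacon: Forge wins 45–4.
Granite vs Beacon: Granite wins 32–17.
Lumen beats each rival — Harbor (46–3), Iris (49–0), Forge (46–3), Granite (29–20), Beacon (49–0) — so Lumen is the Condorcet winner.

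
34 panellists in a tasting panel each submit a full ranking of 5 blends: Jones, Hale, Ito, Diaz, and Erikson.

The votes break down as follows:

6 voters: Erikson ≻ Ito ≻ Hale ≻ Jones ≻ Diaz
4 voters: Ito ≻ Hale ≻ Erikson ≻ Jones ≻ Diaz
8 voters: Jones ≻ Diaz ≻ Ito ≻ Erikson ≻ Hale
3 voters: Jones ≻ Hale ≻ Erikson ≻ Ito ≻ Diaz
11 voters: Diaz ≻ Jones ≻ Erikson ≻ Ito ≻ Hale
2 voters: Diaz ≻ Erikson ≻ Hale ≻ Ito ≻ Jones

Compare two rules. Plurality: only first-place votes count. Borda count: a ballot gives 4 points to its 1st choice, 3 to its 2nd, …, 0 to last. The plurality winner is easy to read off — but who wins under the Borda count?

Plurality first-place counts: Jones 11, Hale 0, Ito 4, Diaz 13, Erikson 6 → Diaz.
Borda totals: Jones 87, Hale 37, Ito 66, Diaz 76, Erikson 74 → Jones.

Jones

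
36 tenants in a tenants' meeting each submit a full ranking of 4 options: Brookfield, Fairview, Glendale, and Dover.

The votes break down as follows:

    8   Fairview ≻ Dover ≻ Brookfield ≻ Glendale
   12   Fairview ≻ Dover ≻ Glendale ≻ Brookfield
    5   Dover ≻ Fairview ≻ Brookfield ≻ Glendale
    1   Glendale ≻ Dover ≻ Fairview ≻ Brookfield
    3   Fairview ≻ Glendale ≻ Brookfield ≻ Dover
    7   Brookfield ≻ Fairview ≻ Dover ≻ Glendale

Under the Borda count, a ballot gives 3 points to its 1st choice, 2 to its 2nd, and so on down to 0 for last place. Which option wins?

Fairview

Borda scores:
  Brookfield: 8·1 + 12·0 + 5·1 + 0 + 3·1 + 7·3 = 37
  Fairview: 8·3 + 12·3 + 5·2 + 1 + 3·3 + 7·2 = 94
  Glendale: 8·0 + 12·1 + 5·0 + 3 + 3·2 + 7·0 = 21
  Dover: 8·2 + 12·2 + 5·3 + 2 + 3·0 + 7·1 = 64
Fairview has the highest total.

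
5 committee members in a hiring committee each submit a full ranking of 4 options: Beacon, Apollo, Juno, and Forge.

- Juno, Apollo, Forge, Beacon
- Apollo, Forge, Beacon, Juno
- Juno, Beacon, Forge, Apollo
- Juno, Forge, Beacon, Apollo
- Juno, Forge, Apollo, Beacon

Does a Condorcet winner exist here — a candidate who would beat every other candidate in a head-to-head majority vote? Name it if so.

Juno

Head-to-head results (5 voters total):
Beacon vs Apollo: Apollo wins 3–2.
Beacon vs Juno: Juno wins 4–1.
Beacon vs Forge: Forge wins 4–1.
Apollo vs Juno: Juno wins 4–1.
Apollo vs Forge: Forge wins 3–2.
Juno vs Forge: Juno wins 4–1.
Juno beats each rival — Beacon (4–1), Apollo (4–1), Forge (4–1) — so Juno is the Condorcet winner.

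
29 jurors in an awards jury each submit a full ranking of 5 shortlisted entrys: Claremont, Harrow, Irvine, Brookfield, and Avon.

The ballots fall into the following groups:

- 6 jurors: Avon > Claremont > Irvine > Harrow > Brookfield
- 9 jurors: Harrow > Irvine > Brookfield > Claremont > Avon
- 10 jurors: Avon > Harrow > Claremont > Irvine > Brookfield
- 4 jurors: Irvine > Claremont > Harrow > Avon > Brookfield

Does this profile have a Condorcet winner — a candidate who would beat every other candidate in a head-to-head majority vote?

Head-to-head results (29 voters total):
Claremont vs Harrow: Harrow wins 19–10.
Claremont vs Irvine: Claremont wins 16–13.
Claremont vs Brookfield: Claremont wins 20–9.
Claremont vs Avon: Avon wins 16–13.
Harrow vs Irvine: Harrow wins 19–10.
Harrow vs Brookfield: Harrow wins 29–0.
Harrow vs Avon: Avon wins 16–13.
Irvine vs Brookfield: Irvine wins 29–0.
Irvine vs Avon: Avon wins 16–13.
Brookfield vs Avon: Avon wins 20–9.
Avon beats each rival — Claremont (16–13), Harrow (16–13), Irvine (16–13), Brookfield (20–9) — so Avon is the Condorcet winner.

Yes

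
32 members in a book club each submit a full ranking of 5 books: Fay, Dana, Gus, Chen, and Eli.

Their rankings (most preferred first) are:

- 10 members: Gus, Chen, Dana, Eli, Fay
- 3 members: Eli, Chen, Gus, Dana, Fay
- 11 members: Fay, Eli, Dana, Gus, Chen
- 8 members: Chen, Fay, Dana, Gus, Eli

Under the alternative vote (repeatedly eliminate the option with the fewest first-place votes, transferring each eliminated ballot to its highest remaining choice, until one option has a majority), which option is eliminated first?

Dana

Round 1: Fay 11, Gus 10, Chen 8, Eli 3, Dana 0. Dana has the fewest and is eliminated.
Round 2: Fay 11, Gus 10, Chen 8, Eli 3. Eli has the fewest and is eliminated.
Round 3: Fay 11, Chen 11, Gus 10. Gus has the fewest and is eliminated.
Round 4: Chen 21, Fay 11. Chen has a majority.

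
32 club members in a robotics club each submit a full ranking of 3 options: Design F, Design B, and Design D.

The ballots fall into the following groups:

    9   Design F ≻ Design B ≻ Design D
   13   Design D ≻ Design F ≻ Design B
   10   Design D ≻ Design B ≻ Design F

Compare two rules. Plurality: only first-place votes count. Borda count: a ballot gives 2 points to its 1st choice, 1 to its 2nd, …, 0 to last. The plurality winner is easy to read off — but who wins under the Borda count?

Design D

Plurality first-place counts: Design F 9, Design B 0, Design D 23 → Design D.
Borda totals: Design F 31, Design B 19, Design D 46 → Design D.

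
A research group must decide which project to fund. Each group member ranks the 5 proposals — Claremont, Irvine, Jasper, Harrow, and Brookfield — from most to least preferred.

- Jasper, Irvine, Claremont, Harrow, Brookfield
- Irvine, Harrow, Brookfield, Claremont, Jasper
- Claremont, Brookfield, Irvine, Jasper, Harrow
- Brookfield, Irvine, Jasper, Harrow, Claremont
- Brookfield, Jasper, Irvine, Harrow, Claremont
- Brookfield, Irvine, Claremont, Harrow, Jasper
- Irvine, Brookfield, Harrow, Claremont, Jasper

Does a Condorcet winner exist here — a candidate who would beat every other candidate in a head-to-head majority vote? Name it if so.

Head-to-head results (7 voters total):
Claremont vs Irvine: Irvine wins 6–1.
Claremont vs Jasper: Claremont wins 4–3.
Claremont vs Harrow: Harrow wins 4–3.
Claremont vs Brookfield: Brookfield wins 5–2.
Irvine vs Jasper: Irvine wins 5–2.
Irvine vs Harrow: Irvine wins 7–0.
Irvine vs Brookfield: Brookfield wins 4–3.
Jasper vs Harrow: Jasper wins 4–3.
Jasper vs Brookfield: Brookfield wins 6–1.
Harrow vs Brookfield: Brookfield wins 5–2.
Brookfield beats each rival — Claremont (5–2), Irvine (4–3), Jasper (6–1), Harrow (5–2) — so Brookfield is the Condorcet winner.

Brookfield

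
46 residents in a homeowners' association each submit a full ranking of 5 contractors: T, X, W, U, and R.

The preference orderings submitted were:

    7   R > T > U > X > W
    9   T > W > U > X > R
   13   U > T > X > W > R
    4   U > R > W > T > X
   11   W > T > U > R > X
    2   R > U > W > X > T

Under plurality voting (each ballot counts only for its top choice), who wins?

U

First-place vote totals:
  T: 9
  X: 0
  W: 11
  U: 17
  R: 9
U has the most first-place votes.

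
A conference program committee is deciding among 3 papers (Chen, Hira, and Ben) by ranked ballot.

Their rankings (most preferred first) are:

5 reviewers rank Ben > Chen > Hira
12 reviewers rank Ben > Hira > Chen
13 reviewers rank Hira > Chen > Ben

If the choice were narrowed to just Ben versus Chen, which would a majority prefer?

Ballots ranking Ben above Chen: 5+12 = 17.
Ballots ranking Chen above Ben: 13.
Ben wins the head-to-head, 17–13.

Ben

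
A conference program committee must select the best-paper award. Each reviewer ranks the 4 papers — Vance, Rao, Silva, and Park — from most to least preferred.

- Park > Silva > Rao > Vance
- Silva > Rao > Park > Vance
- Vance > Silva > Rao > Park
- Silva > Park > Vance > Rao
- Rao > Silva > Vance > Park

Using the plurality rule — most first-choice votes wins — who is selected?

Silva

First-place vote totals:
  Vance: 1
  Rao: 1
  Silva: 2
  Park: 1
Silva has the most first-place votes.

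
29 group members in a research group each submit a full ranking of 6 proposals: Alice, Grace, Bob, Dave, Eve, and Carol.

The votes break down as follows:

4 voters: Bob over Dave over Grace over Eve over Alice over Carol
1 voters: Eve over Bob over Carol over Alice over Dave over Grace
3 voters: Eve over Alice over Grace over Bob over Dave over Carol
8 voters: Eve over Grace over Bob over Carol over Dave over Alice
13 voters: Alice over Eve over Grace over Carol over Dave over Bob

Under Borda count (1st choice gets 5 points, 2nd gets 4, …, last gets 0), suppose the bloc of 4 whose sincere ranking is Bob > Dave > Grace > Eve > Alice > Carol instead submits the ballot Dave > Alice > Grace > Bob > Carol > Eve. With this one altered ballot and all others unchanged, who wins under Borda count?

Borda totals with the altered ballot: Alice 95, Grace 92, Bob 42, Dave 45, Eve 112, Carol 49.
The winner is unchanged: still Eve.

Eve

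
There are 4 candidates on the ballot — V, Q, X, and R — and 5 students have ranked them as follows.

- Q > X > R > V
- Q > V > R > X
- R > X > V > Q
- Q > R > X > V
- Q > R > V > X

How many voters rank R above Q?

1

Ballots ranking R above Q: 1.
Ballots ranking Q above R: 4.
So 1 of 5 voters prefer R to Q.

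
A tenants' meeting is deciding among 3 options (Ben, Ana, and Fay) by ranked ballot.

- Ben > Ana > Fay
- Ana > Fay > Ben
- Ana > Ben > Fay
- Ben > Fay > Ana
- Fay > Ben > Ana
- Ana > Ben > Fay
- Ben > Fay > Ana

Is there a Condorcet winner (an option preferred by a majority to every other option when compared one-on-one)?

Head-to-head results (7 voters total):
Ben vs Ana: Ben wins 4–3.
Ben vs Fay: Ben wins 5–2.
Ana vs Fay: Ana wins 4–3.
Ben beats each rival — Ana (4–3), Fay (5–2) — so Ben is the Condorcet winner.

Yes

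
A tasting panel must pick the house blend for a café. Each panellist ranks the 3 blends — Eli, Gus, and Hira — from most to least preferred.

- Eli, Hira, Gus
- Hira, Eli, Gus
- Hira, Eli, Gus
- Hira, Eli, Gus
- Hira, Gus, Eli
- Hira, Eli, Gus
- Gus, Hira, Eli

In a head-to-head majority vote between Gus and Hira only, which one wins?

Hira

Ballots ranking Gus above Hira: 1.
Ballots ranking Hira above Gus: 6.
Hira wins the head-to-head, 6–1.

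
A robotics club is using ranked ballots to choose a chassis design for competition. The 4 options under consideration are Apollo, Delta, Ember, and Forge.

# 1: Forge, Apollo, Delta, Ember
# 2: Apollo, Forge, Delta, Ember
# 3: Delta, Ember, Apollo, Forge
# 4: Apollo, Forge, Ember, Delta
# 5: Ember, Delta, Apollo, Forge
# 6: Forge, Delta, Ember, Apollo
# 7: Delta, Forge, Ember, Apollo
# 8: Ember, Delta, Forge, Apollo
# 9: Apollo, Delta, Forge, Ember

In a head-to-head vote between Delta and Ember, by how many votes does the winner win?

Ballots ranking Delta above Ember: 6.
Ballots ranking Ember above Delta: 3.
Delta wins 6–3, a margin of 3.

3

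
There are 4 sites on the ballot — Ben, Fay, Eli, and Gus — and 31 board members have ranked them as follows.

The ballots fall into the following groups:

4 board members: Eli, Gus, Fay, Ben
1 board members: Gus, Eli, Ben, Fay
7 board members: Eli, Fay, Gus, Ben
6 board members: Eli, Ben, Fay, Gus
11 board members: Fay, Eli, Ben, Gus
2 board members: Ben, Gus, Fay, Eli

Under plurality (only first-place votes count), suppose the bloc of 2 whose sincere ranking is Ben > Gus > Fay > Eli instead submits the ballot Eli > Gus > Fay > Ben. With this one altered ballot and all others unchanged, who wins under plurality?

Eli

First-place totals with the altered ballot: Ben 0, Fay 11, Eli 19, Gus 1.
The winner is unchanged: still Eli.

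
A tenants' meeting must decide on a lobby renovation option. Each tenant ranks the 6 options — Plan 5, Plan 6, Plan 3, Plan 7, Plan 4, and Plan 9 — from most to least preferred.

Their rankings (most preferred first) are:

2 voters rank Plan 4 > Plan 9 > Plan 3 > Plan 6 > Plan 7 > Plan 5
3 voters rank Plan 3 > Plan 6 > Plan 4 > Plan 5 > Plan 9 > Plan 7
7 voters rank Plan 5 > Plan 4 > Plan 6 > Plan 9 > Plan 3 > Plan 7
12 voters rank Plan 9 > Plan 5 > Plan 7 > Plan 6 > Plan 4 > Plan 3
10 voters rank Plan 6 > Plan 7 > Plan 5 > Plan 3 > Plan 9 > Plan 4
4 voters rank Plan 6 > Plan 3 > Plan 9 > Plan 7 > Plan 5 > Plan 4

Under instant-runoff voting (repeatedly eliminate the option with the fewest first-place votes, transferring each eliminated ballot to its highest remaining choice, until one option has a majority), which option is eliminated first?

Round 1: Plan 6 14, Plan 9 12, Plan 5 7, Plan 3 3, Plan 4 2, Plan 7 0. Plan 7 has the fewest and is eliminated.
Round 2: Plan 6 14, Plan 9 12, Plan 5 7, Plan 3 3, Plan 4 2. Plan 4 has the fewest and is eliminated.
Round 3: Plan 6 14, Plan 9 14, Plan 5 7, Plan 3 3. Plan 3 has the fewest and is eliminated.
Round 4: Plan 6 17, Plan 9 14, Plan 5 7. Plan 5 has the fewest and is eliminated.
Round 5: Plan 6 24, Plan 9 14. Plan 6 has a majority.

Plan 7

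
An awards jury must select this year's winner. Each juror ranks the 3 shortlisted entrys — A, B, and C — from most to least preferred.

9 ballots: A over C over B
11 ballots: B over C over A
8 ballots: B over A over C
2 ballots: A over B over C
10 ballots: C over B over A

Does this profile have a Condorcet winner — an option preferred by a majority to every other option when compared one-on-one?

Yes

Head-to-head results (40 voters total):
A vs B: B wins 29–11.
A vs C: C wins 21–19.
B vs C: B wins 21–19.
B beats each rival — A (29–11), C (21–19) — so B is the Condorcet winner.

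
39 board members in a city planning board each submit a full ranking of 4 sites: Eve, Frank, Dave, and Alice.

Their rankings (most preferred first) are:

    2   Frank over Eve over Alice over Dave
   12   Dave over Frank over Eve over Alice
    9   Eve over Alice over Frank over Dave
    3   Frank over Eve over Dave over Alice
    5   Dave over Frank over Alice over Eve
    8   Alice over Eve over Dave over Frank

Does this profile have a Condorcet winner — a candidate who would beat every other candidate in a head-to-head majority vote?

No

Head-to-head results (39 voters total):
Eve vs Frank: Frank wins 22–17.
Eve vs Dave: Eve wins 22–17.
Eve vs Alice: Eve wins 26–13.
Frank vs Dave: Dave wins 25–14.
Frank vs Alice: Frank wins 22–17.
Dave vs Alice: Dave wins 20–19.
No candidate beats all others: Eve beats Dave beats Frank beats Eve, a majority cycle.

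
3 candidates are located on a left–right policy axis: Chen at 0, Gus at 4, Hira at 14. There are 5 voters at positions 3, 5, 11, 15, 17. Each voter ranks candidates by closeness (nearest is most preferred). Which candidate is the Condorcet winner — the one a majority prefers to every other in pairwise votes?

Hira

With single-peaked preferences on a line, the Condorcet winner is the candidate closest to the median voter.
The median voter (position 11) is closest to Hira at 14.
Check: Hira vs Chen — voters closer to Hira: 3 of 5.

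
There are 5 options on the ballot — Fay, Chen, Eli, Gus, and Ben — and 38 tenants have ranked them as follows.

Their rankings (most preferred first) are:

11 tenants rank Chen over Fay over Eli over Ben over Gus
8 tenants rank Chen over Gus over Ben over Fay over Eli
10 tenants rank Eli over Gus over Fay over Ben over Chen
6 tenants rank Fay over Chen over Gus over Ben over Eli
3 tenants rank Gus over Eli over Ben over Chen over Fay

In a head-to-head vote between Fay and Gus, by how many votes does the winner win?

Ballots ranking Fay above Gus: 11+6 = 17.
Ballots ranking Gus above Fay: 8+10+3 = 21.
Gus wins 21–17, a margin of 4.

4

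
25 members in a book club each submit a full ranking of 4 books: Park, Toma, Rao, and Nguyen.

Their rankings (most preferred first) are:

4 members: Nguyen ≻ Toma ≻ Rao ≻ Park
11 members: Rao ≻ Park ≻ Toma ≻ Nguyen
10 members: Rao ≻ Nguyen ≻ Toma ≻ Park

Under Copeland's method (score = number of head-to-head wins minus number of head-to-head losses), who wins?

Rao

Pairwise results:
  Park vs Toma: Toma wins 14–11.
  Park vs Rao: Rao wins 25–0.
  Park vs Nguyen: Nguyen wins 14–11.
  Toma vs Rao: Rao wins 21–4.
  Toma vs Nguyen: Nguyen wins 14–11.
  Rao vs Nguyen: Rao wins 21–4.
Copeland scores (wins − losses):
  Park: 0 − 3 = -3
  Toma: 1 − 2 = -1
  Rao: 3 − 0 = 3
  Nguyen: 2 − 1 = 1
Rao has the best Copeland score.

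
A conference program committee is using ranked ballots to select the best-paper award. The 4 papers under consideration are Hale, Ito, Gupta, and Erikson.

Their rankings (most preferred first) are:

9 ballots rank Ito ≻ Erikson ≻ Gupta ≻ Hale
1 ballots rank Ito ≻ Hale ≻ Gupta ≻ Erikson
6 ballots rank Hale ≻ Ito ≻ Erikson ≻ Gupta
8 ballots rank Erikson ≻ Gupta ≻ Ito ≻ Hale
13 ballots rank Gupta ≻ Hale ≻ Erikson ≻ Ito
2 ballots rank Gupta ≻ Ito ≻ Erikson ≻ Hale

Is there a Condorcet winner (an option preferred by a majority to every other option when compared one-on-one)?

No

Head-to-head results (39 voters total):
Hale vs Ito: Ito wins 20–19.
Hale vs Gupta: Gupta wins 32–7.
Hale vs Erikson: Hale wins 20–19.
Ito vs Gupta: Gupta wins 23–16.
Ito vs Erikson: Erikson wins 21–18.
Gupta vs Erikson: Erikson wins 23–16.
No candidate beats all others: Hale beats Erikson beats Ito beats Hale, a majority cycle.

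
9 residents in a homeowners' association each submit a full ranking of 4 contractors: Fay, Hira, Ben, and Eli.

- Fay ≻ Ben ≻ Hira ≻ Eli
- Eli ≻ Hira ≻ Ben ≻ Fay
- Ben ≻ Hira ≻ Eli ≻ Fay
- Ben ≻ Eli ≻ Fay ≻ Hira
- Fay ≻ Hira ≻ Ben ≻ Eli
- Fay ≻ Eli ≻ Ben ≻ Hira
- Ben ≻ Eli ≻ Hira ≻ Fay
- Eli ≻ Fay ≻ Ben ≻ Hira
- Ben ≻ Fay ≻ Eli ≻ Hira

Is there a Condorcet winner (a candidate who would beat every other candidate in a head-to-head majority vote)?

Yes

Head-to-head results (9 voters total):
Fay vs Hira: Fay wins 6–3.
Fay vs Ben: Ben wins 5–4.
Fay vs Eli: Eli wins 5–4.
Hira vs Ben: Ben wins 7–2.
Hira vs Eli: Eli wins 6–3.
Ben vs Eli: Ben wins 6–3.
Ben beats each rival — Fay (5–4), Hira (7–2), Eli (6–3) — so Ben is the Condorcet winner.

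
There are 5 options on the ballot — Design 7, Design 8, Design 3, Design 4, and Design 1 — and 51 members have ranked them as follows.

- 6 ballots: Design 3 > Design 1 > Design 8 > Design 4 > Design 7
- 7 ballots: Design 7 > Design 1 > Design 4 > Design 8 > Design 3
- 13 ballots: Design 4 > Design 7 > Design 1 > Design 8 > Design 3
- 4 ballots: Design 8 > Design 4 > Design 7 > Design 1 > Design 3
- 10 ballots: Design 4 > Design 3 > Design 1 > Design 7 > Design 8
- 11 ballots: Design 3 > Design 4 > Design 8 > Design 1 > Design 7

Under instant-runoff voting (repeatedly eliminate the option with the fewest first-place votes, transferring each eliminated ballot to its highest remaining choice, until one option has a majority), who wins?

Design 4

Round 1: Design 4 23, Design 3 17, Design 7 7, Design 8 4, Design 1 0. Design 1 has the fewest and is eliminated.
Round 2: Design 4 23, Design 3 17, Design 7 7, Design 8 4. Design 8 has the fewest and is eliminated.
Round 3: Design 4 27, Design 3 17, Design 7 7. Design 4 has a majority.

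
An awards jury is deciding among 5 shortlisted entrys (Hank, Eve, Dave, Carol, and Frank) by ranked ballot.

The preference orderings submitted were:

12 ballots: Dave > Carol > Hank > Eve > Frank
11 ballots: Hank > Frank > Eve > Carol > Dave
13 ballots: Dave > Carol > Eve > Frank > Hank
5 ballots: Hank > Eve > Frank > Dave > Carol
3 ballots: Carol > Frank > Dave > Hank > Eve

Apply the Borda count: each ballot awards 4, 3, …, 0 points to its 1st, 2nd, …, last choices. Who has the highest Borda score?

Borda scores:
  Hank: 12·2 + 11·4 + 13·0 + 5·4 + 3·1 = 91
  Eve: 12·1 + 11·2 + 13·2 + 5·3 + 3·0 = 75
  Dave: 12·4 + 11·0 + 13·4 + 5·1 + 3·2 = 111
  Carol: 12·3 + 11·1 + 13·3 + 5·0 + 3·4 = 98
  Frank: 12·0 + 11·3 + 13·1 + 5·2 + 3·3 = 65
Dave has the highest total.

Dave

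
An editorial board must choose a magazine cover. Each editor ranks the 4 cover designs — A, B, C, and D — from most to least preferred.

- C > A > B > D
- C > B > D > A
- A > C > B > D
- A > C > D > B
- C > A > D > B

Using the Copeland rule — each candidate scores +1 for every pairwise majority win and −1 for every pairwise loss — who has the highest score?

Pairwise results:
  A vs B: A wins 4–1.
  A vs C: C wins 3–2.
  A vs D: A wins 4–1.
  B vs C: C wins 5–0.
  B vs D: B wins 3–2.
  C vs D: C wins 5–0.
Copeland scores (wins − losses):
  A: 2 − 1 = 1
  B: 1 − 2 = -1
  C: 3 − 0 = 3
  D: 0 − 3 = -3
C has the best Copeland score.

C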